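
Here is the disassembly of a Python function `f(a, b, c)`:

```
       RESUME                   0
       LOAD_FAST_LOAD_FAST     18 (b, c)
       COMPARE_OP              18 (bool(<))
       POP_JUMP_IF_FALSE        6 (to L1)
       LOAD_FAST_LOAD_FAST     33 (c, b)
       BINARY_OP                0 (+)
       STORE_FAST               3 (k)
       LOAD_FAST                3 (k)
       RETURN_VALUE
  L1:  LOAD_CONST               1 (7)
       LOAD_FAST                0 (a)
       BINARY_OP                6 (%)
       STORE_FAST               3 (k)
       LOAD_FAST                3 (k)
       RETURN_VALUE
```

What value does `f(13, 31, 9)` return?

7

LOAD_FAST_LOAD_FAST b,c → push 31,9. Stack: [31, 9]
COMPARE_OP bool(<) → 31 vs 9 = False. Stack: [False]
POP_JUMP_IF_FALSE → pop False; jump. Stack: []
LOAD_CONST → push 7. Stack: [7]
LOAD_FAST a → push 13. Stack: [7, 13]
BINARY_OP % → 7 % 13 = 7. Stack: [7]
STORE_FAST k → k=7. Stack: []
LOAD_FAST k → push 7. Stack: [7]
RETURN_VALUE → return 7.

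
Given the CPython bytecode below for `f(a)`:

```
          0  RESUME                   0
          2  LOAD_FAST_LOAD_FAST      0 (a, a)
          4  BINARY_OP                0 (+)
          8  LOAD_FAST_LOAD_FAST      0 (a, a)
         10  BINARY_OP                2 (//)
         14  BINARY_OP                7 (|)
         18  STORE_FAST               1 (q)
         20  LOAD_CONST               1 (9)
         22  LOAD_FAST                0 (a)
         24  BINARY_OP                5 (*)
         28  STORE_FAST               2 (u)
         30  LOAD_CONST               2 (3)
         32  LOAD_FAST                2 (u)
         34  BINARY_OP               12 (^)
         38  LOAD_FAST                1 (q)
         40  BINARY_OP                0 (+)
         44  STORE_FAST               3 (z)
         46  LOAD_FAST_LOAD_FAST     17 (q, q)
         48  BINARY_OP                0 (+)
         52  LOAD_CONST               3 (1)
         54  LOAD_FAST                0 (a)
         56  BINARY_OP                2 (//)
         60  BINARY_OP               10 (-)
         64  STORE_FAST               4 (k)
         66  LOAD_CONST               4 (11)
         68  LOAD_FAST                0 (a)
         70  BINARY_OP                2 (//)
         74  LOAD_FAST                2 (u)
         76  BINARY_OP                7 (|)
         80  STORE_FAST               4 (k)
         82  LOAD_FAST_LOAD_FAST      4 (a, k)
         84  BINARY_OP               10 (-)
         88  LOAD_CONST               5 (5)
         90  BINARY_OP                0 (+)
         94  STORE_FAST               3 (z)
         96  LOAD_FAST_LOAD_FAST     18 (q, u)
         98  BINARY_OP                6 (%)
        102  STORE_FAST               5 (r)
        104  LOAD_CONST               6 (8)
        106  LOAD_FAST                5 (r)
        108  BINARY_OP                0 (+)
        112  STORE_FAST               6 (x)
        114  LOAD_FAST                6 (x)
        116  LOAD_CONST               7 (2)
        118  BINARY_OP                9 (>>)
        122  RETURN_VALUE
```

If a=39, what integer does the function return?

21

LOAD_FAST_LOAD_FAST a,a → push 39,39. Stack: [39, 39]
BINARY_OP + → 39 + 39 = 78. Stack: [78]
LOAD_FAST_LOAD_FAST a,a → push 39,39. Stack: [78, 39, 39]
BINARY_OP // → 39 // 39 = 1. Stack: [78, 1]
BINARY_OP | → 78 | 1 = 79. Stack: [79]
STORE_FAST q → q=79. Stack: []
LOAD_CONST → push 9. Stack: [9]
LOAD_FAST a → push 39. Stack: [9, 39]
BINARY_OP * → 9 * 39 = 351. Stack: [351]
STORE_FAST u → u=351. Stack: []
LOAD_CONST → push 3. Stack: [3]
LOAD_FAST u → push 351. Stack: [3, 351]
BINARY_OP ^ → 3 ^ 351 = 348. Stack: [348]
LOAD_FAST q → push 79. Stack: [348, 79]
BINARY_OP + → 348 + 79 = 427. Stack: [427]
STORE_FAST z → z=427. Stack: []
LOAD_FAST_LOAD_FAST q,q → push 79,79. Stack: [79, 79]
BINARY_OP + → 79 + 79 = 158. Stack: [158]
LOAD_CONST → push 1. Stack: [158, 1]
LOAD_FAST a → push 39. Stack: [158, 1, 39]
BINARY_OP // → 1 // 39 = 0. Stack: [158, 0]
BINARY_OP - → 158 - 0 = 158. Stack: [158]
STORE_FAST k → k=158. Stack: []
LOAD_CONST → push 11. Stack: [11]
LOAD_FAST a → push 39. Stack: [11, 39]
BINARY_OP // → 11 // 39 = 0. Stack: [0]
LOAD_FAST u → push 351. Stack: [0, 351]
BINARY_OP | → 0 | 351 = 351. Stack: [351]
STORE_FAST k → k=351. Stack: []
LOAD_FAST_LOAD_FAST a,k → push 39,351. Stack: [39, 351]
BINARY_OP - → 39 - 351 = -312. Stack: [-312]
LOAD_CONST → push 5. Stack: [-312, 5]
BINARY_OP + → -312 + 5 = -307. Stack: [-307]
STORE_FAST z → z=-307. Stack: []
LOAD_FAST_LOAD_FAST q,u → push 79,351. Stack: [79, 351]
BINARY_OP % → 79 % 351 = 79. Stack: [79]
STORE_FAST r → r=79. Stack: []
LOAD_CONST → push 8. Stack: [8]
LOAD_FAST r → push 79. Stack: [8, 79]
BINARY_OP + → 8 + 79 = 87. Stack: [87]
STORE_FAST x → x=87. Stack: []
LOAD_FAST x → push 87. Stack: [87]
LOAD_CONST → push 2. Stack: [87, 2]
BINARY_OP >> → 87 >> 2 = 21. Stack: [21]
RETURN_VALUE → return 21.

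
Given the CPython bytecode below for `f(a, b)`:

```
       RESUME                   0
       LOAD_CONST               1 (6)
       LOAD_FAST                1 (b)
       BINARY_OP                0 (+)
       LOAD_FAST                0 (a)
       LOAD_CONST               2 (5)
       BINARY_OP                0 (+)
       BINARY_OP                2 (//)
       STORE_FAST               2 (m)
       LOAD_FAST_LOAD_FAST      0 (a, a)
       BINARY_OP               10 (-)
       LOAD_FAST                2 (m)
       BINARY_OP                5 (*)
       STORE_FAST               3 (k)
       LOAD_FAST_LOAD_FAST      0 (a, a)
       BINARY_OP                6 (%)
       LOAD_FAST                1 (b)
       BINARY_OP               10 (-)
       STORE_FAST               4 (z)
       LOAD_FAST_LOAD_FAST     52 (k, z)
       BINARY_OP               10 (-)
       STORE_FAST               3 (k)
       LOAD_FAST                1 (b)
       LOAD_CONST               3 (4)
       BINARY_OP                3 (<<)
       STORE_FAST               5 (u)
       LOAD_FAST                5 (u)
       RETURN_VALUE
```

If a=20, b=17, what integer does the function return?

272

LOAD_CONST → push 6. Stack: [6]
LOAD_FAST b → push 17. Stack: [6, 17]
BINARY_OP + → 6 + 17 = 23. Stack: [23]
LOAD_FAST a → push 20. Stack: [23, 20]
LOAD_CONST → push 5. Stack: [23, 20, 5]
BINARY_OP + → 20 + 5 = 25. Stack: [23, 25]
BINARY_OP // → 23 // 25 = 0. Stack: [0]
STORE_FAST m → m=0. Stack: []
LOAD_FAST_LOAD_FAST a,a → push 20,20. Stack: [20, 20]
BINARY_OP - → 20 - 20 = 0. Stack: [0]
LOAD_FAST m → push 0. Stack: [0, 0]
BINARY_OP * → 0 * 0 = 0. Stack: [0]
STORE_FAST k → k=0. Stack: []
LOAD_FAST_LOAD_FAST a,a → push 20,20. Stack: [20, 20]
BINARY_OP % → 20 % 20 = 0. Stack: [0]
LOAD_FAST b → push 17. Stack: [0, 17]
BINARY_OP - → 0 - 17 = -17. Stack: [-17]
STORE_FAST z → z=-17. Stack: []
LOAD_FAST_LOAD_FAST k,z → push 0,-17. Stack: [0, -17]
BINARY_OP - → 0 - -17 = 17. Stack: [17]
STORE_FAST k → k=17. Stack: []
LOAD_FAST b → push 17. Stack: [17]
LOAD_CONST → push 4. Stack: [17, 4]
BINARY_OP << → 17 << 4 = 272. Stack: [272]
STORE_FAST u → u=272. Stack: []
LOAD_FAST u → push 272. Stack: [272]
RETURN_VALUE → return 272.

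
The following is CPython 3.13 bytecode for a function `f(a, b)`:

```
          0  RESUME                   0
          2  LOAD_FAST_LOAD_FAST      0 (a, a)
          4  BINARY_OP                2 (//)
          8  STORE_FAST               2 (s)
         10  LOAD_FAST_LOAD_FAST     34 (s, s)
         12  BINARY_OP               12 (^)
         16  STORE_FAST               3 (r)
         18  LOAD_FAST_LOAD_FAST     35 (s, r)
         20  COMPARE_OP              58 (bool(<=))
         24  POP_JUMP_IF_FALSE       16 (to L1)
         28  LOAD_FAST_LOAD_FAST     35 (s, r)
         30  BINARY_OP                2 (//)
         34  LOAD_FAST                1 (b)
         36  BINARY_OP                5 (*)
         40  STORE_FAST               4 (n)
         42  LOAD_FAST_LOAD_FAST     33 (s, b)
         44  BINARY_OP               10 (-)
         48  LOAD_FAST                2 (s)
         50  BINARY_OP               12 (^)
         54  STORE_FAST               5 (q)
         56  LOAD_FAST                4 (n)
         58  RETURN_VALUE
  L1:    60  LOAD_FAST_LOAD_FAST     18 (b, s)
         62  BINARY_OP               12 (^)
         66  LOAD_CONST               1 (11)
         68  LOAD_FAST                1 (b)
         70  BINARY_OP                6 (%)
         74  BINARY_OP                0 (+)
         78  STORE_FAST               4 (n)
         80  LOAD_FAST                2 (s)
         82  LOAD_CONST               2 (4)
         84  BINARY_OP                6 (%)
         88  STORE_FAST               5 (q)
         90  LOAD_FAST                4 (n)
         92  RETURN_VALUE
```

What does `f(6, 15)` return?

LOAD_FAST_LOAD_FAST a,a → push 6,6. Stack: [6, 6]
BINARY_OP // → 6 // 6 = 1. Stack: [1]
STORE_FAST s → s=1. Stack: []
LOAD_FAST_LOAD_FAST s,s → push 1,1. Stack: [1, 1]
BINARY_OP ^ → 1 ^ 1 = 0. Stack: [0]
STORE_FAST r → r=0. Stack: []
LOAD_FAST_LOAD_FAST s,r → push 1,0. Stack: [1, 0]
COMPARE_OP bool(<=) → 1 vs 0 = False. Stack: [False]
POP_JUMP_IF_FALSE → pop False; jump. Stack: []
LOAD_FAST_LOAD_FAST b,s → push 15,1. Stack: [15, 1]
BINARY_OP ^ → 15 ^ 1 = 14. Stack: [14]
LOAD_CONST → push 11. Stack: [14, 11]
LOAD_FAST b → push 15. Stack: [14, 11, 15]
BINARY_OP % → 11 % 15 = 11. Stack: [14, 11]
BINARY_OP + → 14 + 11 = 25. Stack: [25]
STORE_FAST n → n=25. Stack: []
LOAD_FAST s → push 1. Stack: [1]
LOAD_CONST → push 4. Stack: [1, 4]
BINARY_OP % → 1 % 4 = 1. Stack: [1]
STORE_FAST q → q=1. Stack: []
LOAD_FAST n → push 25. Stack: [25]
RETURN_VALUE → return 25.

25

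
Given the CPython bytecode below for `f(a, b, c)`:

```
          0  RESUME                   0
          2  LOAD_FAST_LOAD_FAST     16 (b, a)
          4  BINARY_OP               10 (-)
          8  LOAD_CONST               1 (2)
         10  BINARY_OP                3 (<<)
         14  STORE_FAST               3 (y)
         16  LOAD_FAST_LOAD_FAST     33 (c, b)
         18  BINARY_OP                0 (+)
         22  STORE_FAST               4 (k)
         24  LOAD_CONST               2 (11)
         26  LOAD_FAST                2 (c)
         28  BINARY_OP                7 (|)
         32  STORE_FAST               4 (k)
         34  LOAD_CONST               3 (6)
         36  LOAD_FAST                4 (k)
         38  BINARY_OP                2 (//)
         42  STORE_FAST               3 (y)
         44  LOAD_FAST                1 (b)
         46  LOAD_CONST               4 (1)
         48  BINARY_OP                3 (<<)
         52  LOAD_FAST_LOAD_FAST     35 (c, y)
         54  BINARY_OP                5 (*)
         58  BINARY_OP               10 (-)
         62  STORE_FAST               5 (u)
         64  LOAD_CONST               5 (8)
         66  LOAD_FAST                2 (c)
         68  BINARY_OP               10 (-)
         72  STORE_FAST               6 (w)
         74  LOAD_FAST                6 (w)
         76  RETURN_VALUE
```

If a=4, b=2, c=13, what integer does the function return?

LOAD_FAST_LOAD_FAST b,a → push 2,4. Stack: [2, 4]
BINARY_OP - → 2 - 4 = -2. Stack: [-2]
LOAD_CONST → push 2. Stack: [-2, 2]
BINARY_OP << → -2 << 2 = -8. Stack: [-8]
STORE_FAST y → y=-8. Stack: []
LOAD_FAST_LOAD_FAST c,b → push 13,2. Stack: [13, 2]
BINARY_OP + → 13 + 2 = 15. Stack: [15]
STORE_FAST k → k=15. Stack: []
LOAD_CONST → push 11. Stack: [11]
LOAD_FAST c → push 13. Stack: [11, 13]
BINARY_OP | → 11 | 13 = 15. Stack: [15]
STORE_FAST k → k=15. Stack: []
LOAD_CONST → push 6. Stack: [6]
LOAD_FAST k → push 15. Stack: [6, 15]
BINARY_OP // → 6 // 15 = 0. Stack: [0]
STORE_FAST y → y=0. Stack: []
LOAD_FAST b → push 2. Stack: [2]
LOAD_CONST → push 1. Stack: [2, 1]
BINARY_OP << → 2 << 1 = 4. Stack: [4]
LOAD_FAST_LOAD_FAST c,y → push 13,0. Stack: [4, 13, 0]
BINARY_OP * → 13 * 0 = 0. Stack: [4, 0]
BINARY_OP - → 4 - 0 = 4. Stack: [4]
STORE_FAST u → u=4. Stack: []
LOAD_CONST → push 8. Stack: [8]
LOAD_FAST c → push 13. Stack: [8, 13]
BINARY_OP - → 8 - 13 = -5. Stack: [-5]
STORE_FAST w → w=-5. Stack: []
LOAD_FAST w → push -5. Stack: [-5]
RETURN_VALUE → return -5.

-5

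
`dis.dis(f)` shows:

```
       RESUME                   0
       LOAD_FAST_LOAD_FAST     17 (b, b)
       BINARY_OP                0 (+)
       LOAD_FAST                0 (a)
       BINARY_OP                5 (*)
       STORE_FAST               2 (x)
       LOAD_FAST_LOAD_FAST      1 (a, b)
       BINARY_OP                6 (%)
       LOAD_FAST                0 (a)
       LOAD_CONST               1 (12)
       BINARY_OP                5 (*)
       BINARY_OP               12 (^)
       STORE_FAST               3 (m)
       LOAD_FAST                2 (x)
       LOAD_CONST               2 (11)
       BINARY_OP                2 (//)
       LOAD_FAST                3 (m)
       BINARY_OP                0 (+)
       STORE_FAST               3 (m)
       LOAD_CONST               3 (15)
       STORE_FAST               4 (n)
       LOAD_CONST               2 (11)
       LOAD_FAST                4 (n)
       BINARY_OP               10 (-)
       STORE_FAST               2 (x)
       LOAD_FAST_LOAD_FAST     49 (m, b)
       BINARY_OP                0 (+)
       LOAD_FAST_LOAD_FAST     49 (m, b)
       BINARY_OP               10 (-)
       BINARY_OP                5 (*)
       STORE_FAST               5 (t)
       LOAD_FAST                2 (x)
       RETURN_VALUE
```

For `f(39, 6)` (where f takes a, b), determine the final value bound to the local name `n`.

LOAD_FAST_LOAD_FAST b,b → push 6,6. Stack: [6, 6]
BINARY_OP + → 6 + 6 = 12. Stack: [12]
LOAD_FAST a → push 39. Stack: [12, 39]
BINARY_OP * → 12 * 39 = 468. Stack: [468]
STORE_FAST x → x=468. Stack: []
LOAD_FAST_LOAD_FAST a,b → push 39,6. Stack: [39, 6]
BINARY_OP % → 39 % 6 = 3. Stack: [3]
LOAD_FAST a → push 39. Stack: [3, 39]
LOAD_CONST → push 12. Stack: [3, 39, 12]
BINARY_OP * → 39 * 12 = 468. Stack: [3, 468]
BINARY_OP ^ → 3 ^ 468 = 471. Stack: [471]
STORE_FAST m → m=471. Stack: []
LOAD_FAST x → push 468. Stack: [468]
LOAD_CONST → push 11. Stack: [468, 11]
BINARY_OP // → 468 // 11 = 42. Stack: [42]
LOAD_FAST m → push 471. Stack: [42, 471]
BINARY_OP + → 42 + 471 = 513. Stack: [513]
STORE_FAST m → m=513. Stack: []
LOAD_CONST → push 15. Stack: [15]
STORE_FAST n → n=15. Stack: []
LOAD_CONST → push 11. Stack: [11]
LOAD_FAST n → push 15. Stack: [11, 15]
BINARY_OP - → 11 - 15 = -4. Stack: [-4]
STORE_FAST x → x=-4. Stack: []
LOAD_FAST_LOAD_FAST m,b → push 513,6. Stack: [513, 6]
BINARY_OP + → 513 + 6 = 519. Stack: [519]
LOAD_FAST_LOAD_FAST m,b → push 513,6. Stack: [519, 513, 6]
BINARY_OP - → 513 - 6 = 507. Stack: [519, 507]
BINARY_OP * → 519 * 507 = 263133. Stack: [263133]
STORE_FAST t → t=263133. Stack: []
LOAD_FAST x → push -4. Stack: [-4]
RETURN_VALUE → return -4.

15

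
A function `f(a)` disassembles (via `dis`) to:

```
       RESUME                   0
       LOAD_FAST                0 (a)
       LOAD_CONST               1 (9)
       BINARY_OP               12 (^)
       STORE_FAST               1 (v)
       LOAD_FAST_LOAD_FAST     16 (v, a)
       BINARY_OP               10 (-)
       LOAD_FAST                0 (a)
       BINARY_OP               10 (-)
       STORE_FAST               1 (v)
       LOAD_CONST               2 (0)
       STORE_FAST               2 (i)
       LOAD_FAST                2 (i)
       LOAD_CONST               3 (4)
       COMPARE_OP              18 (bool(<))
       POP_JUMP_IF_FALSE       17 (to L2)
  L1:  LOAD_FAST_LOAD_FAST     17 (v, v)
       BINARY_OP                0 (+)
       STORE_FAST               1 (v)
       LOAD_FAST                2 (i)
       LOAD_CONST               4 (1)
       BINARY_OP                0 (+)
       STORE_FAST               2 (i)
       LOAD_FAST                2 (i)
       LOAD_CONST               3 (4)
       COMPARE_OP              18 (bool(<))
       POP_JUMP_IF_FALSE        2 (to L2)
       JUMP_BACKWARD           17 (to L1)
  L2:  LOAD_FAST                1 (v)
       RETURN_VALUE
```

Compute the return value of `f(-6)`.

-16

LOAD_FAST a → push -6. Stack: [-6]
LOAD_CONST → push 9. Stack: [-6, 9]
BINARY_OP ^ → -6 ^ 9 = -13. Stack: [-13]
STORE_FAST v → v=-13. Stack: []
LOAD_FAST_LOAD_FAST v,a → push -13,-6. Stack: [-13, -6]
BINARY_OP - → -13 - -6 = -7. Stack: [-7]
LOAD_FAST a → push -6. Stack: [-7, -6]
BINARY_OP - → -7 - -6 = -1. Stack: [-1]
STORE_FAST v → v=-1. Stack: []
LOAD_CONST → push 0. Stack: [0]
STORE_FAST i → i=0. Stack: []
LOAD_FAST i → push 0. Stack: [0]
LOAD_CONST → push 4. Stack: [0, 4]
COMPARE_OP bool(<) → 0 vs 4 = True. Stack: [True]
POP_JUMP_IF_FALSE → pop True; no jump. Stack: []
LOAD_FAST_LOAD_FAST v,v → push -1,-1. Stack: [-1, -1]
BINARY_OP + → -1 + -1 = -2. Stack: [-2]
STORE_FAST v → v=-2. Stack: []
LOAD_FAST i → push 0. Stack: [0]
LOAD_CONST → push 1. Stack: [0, 1]
BINARY_OP + → 0 + 1 = 1. Stack: [1]
STORE_FAST i → i=1. Stack: []
LOAD_FAST i → push 1. Stack: [1]
LOAD_CONST → push 4. Stack: [1, 4]
COMPARE_OP bool(<) → 1 vs 4 = True. Stack: [True]
POP_JUMP_IF_FALSE → pop True; no jump. Stack: []
LOAD_FAST_LOAD_FAST v,v → push -2,-2. Stack: [-2, -2]
BINARY_OP + → -2 + -2 = -4. Stack: [-4]
STORE_FAST v → v=-4. Stack: []
LOAD_FAST i → push 1. Stack: [1]
LOAD_CONST → push 1. Stack: [1, 1]
BINARY_OP + → 1 + 1 = 2. Stack: [2]
STORE_FAST i → i=2. Stack: []
LOAD_FAST i → push 2. Stack: [2]
LOAD_CONST → push 4. Stack: [2, 4]
COMPARE_OP bool(<) → 2 vs 4 = True. Stack: [True]
POP_JUMP_IF_FALSE → pop True; no jump. Stack: []
LOAD_FAST_LOAD_FAST v,v → push -4,-4. Stack: [-4, -4]
BINARY_OP + → -4 + -4 = -8. Stack: [-8]
STORE_FAST v → v=-8. Stack: []
LOAD_FAST i → push 2. Stack: [2]
LOAD_CONST → push 1. Stack: [2, 1]
BINARY_OP + → 2 + 1 = 3. Stack: [3]
STORE_FAST i → i=3. Stack: []
LOAD_FAST i → push 3. Stack: [3]
LOAD_CONST → push 4. Stack: [3, 4]
COMPARE_OP bool(<) → 3 vs 4 = True. Stack: [True]
POP_JUMP_IF_FALSE → pop True; no jump. Stack: []
LOAD_FAST_LOAD_FAST v,v → push -8,-8. Stack: [-8, -8]
BINARY_OP + → -8 + -8 = -16. Stack: [-16]
STORE_FAST v → v=-16. Stack: []
LOAD_FAST i → push 3. Stack: [3]
LOAD_CONST → push 1. Stack: [3, 1]
BINARY_OP + → 3 + 1 = 4. Stack: [4]
STORE_FAST i → i=4. Stack: []
LOAD_FAST i → push 4. Stack: [4]
LOAD_CONST → push 4. Stack: [4, 4]
COMPARE_OP bool(<) → 4 vs 4 = False. Stack: [False]
POP_JUMP_IF_FALSE → pop False; jump. Stack: []
LOAD_FAST v → push -16. Stack: [-16]
RETURN_VALUE → return -16.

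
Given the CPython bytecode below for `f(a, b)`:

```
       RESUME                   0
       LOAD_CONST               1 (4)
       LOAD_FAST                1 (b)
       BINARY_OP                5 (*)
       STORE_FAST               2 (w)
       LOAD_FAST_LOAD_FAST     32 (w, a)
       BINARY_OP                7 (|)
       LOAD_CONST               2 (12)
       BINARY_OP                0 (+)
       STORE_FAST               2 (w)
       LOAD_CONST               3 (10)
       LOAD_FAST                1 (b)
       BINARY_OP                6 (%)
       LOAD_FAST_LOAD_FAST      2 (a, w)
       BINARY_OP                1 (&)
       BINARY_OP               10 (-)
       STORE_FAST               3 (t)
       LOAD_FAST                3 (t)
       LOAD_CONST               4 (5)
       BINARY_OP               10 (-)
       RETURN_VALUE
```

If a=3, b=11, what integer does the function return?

2

LOAD_CONST → push 4. Stack: [4]
LOAD_FAST b → push 11. Stack: [4, 11]
BINARY_OP * → 4 * 11 = 44. Stack: [44]
STORE_FAST w → w=44. Stack: []
LOAD_FAST_LOAD_FAST w,a → push 44,3. Stack: [44, 3]
BINARY_OP | → 44 | 3 = 47. Stack: [47]
LOAD_CONST → push 12. Stack: [47, 12]
BINARY_OP + → 47 + 12 = 59. Stack: [59]
STORE_FAST w → w=59. Stack: []
LOAD_CONST → push 10. Stack: [10]
LOAD_FAST b → push 11. Stack: [10, 11]
BINARY_OP % → 10 % 11 = 10. Stack: [10]
LOAD_FAST_LOAD_FAST a,w → push 3,59. Stack: [10, 3, 59]
BINARY_OP & → 3 & 59 = 3. Stack: [10, 3]
BINARY_OP - → 10 - 3 = 7. Stack: [7]
STORE_FAST t → t=7. Stack: []
LOAD_FAST t → push 7. Stack: [7]
LOAD_CONST → push 5. Stack: [7, 5]
BINARY_OP - → 7 - 5 = 2. Stack: [2]
RETURN_VALUE → return 2.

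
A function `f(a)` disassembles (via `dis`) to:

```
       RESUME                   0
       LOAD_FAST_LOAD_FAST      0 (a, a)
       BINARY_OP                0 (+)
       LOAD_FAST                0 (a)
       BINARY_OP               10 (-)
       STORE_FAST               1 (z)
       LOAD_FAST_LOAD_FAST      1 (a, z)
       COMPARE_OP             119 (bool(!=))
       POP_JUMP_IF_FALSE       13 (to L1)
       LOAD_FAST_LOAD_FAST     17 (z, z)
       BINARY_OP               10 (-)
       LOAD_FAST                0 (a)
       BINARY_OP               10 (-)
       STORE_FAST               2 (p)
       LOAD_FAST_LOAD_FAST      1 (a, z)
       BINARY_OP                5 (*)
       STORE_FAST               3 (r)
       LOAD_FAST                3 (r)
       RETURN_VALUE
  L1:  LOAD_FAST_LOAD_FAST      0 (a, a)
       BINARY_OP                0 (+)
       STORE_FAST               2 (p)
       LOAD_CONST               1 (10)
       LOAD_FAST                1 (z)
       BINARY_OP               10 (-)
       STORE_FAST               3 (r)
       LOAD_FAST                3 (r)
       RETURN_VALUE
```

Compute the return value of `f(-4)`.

LOAD_FAST_LOAD_FAST a,a → push -4,-4. Stack: [-4, -4]
BINARY_OP + → -4 + -4 = -8. Stack: [-8]
LOAD_FAST a → push -4. Stack: [-8, -4]
BINARY_OP - → -8 - -4 = -4. Stack: [-4]
STORE_FAST z → z=-4. Stack: []
LOAD_FAST_LOAD_FAST a,z → push -4,-4. Stack: [-4, -4]
COMPARE_OP bool(!=) → -4 vs -4 = False. Stack: [False]
POP_JUMP_IF_FALSE → pop False; jump. Stack: []
LOAD_FAST_LOAD_FAST a,a → push -4,-4. Stack: [-4, -4]
BINARY_OP + → -4 + -4 = -8. Stack: [-8]
STORE_FAST p → p=-8. Stack: []
LOAD_CONST → push 10. Stack: [10]
LOAD_FAST z → push -4. Stack: [10, -4]
BINARY_OP - → 10 - -4 = 14. Stack: [14]
STORE_FAST r → r=14. Stack: []
LOAD_FAST r → push 14. Stack: [14]
RETURN_VALUE → return 14.

14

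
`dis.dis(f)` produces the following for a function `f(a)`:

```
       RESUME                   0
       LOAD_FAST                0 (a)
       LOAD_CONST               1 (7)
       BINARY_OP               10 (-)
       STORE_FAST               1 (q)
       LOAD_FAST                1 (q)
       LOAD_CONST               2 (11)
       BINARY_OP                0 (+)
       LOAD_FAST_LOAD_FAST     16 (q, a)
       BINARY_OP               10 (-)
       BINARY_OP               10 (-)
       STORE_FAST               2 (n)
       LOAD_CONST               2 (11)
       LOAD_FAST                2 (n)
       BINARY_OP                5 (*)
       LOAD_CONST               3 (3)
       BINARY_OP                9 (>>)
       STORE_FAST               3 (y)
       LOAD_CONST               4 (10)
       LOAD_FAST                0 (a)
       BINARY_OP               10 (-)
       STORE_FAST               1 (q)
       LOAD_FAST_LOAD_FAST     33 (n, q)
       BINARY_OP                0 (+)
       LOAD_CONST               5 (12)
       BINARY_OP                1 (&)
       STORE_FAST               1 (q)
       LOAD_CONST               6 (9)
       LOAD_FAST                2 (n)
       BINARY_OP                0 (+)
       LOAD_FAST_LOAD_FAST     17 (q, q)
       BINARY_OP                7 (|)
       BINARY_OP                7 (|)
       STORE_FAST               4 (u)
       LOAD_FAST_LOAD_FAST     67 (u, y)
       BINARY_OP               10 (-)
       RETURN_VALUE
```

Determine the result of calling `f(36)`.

-4

LOAD_FAST a → push 36. Stack: [36]
LOAD_CONST → push 7. Stack: [36, 7]
BINARY_OP - → 36 - 7 = 29. Stack: [29]
STORE_FAST q → q=29. Stack: []
LOAD_FAST q → push 29. Stack: [29]
LOAD_CONST → push 11. Stack: [29, 11]
BINARY_OP + → 29 + 11 = 40. Stack: [40]
LOAD_FAST_LOAD_FAST q,a → push 29,36. Stack: [40, 29, 36]
BINARY_OP - → 29 - 36 = -7. Stack: [40, -7]
BINARY_OP - → 40 - -7 = 47. Stack: [47]
STORE_FAST n → n=47. Stack: []
LOAD_CONST → push 11. Stack: [11]
LOAD_FAST n → push 47. Stack: [11, 47]
BINARY_OP * → 11 * 47 = 517. Stack: [517]
LOAD_CONST → push 3. Stack: [517, 3]
BINARY_OP >> → 517 >> 3 = 64. Stack: [64]
STORE_FAST y → y=64. Stack: []
LOAD_CONST → push 10. Stack: [10]
LOAD_FAST a → push 36. Stack: [10, 36]
BINARY_OP - → 10 - 36 = -26. Stack: [-26]
STORE_FAST q → q=-26. Stack: []
LOAD_FAST_LOAD_FAST n,q → push 47,-26. Stack: [47, -26]
BINARY_OP + → 47 + -26 = 21. Stack: [21]
LOAD_CONST → push 12. Stack: [21, 12]
BINARY_OP & → 21 & 12 = 4. Stack: [4]
STORE_FAST q → q=4. Stack: []
LOAD_CONST → push 9. Stack: [9]
LOAD_FAST n → push 47. Stack: [9, 47]
BINARY_OP + → 9 + 47 = 56. Stack: [56]
LOAD_FAST_LOAD_FAST q,q → push 4,4. Stack: [56, 4, 4]
BINARY_OP | → 4 | 4 = 4. Stack: [56, 4]
BINARY_OP | → 56 | 4 = 60. Stack: [60]
STORE_FAST u → u=60. Stack: []
LOAD_FAST_LOAD_FAST u,y → push 60,64. Stack: [60, 64]
BINARY_OP - → 60 - 64 = -4. Stack: [-4]
RETURN_VALUE → return -4.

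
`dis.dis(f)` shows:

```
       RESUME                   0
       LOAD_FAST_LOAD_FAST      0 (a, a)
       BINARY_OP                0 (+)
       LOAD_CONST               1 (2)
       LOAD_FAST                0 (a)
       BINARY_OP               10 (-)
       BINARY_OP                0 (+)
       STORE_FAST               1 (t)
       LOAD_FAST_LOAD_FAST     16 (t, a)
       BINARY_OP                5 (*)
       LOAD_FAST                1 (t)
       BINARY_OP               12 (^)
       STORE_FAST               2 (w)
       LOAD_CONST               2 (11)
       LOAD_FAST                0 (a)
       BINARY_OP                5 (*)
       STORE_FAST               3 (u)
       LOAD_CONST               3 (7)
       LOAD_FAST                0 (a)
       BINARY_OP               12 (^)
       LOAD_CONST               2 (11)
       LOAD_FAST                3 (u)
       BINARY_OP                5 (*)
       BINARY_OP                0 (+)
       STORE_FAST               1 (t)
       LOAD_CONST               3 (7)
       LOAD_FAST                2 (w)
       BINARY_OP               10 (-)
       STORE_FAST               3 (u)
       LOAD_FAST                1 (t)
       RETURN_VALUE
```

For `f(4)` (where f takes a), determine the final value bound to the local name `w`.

LOAD_FAST_LOAD_FAST a,a → push 4,4. Stack: [4, 4]
BINARY_OP + → 4 + 4 = 8. Stack: [8]
LOAD_CONST → push 2. Stack: [8, 2]
LOAD_FAST a → push 4. Stack: [8, 2, 4]
BINARY_OP - → 2 - 4 = -2. Stack: [8, -2]
BINARY_OP + → 8 + -2 = 6. Stack: [6]
STORE_FAST t → t=6. Stack: []
LOAD_FAST_LOAD_FAST t,a → push 6,4. Stack: [6, 4]
BINARY_OP * → 6 * 4 = 24. Stack: [24]
LOAD_FAST t → push 6. Stack: [24, 6]
BINARY_OP ^ → 24 ^ 6 = 30. Stack: [30]
STORE_FAST w → w=30. Stack: []
LOAD_CONST → push 11. Stack: [11]
LOAD_FAST a → push 4. Stack: [11, 4]
BINARY_OP * → 11 * 4 = 44. Stack: [44]
STORE_FAST u → u=44. Stack: []
LOAD_CONST → push 7. Stack: [7]
LOAD_FAST a → push 4. Stack: [7, 4]
BINARY_OP ^ → 7 ^ 4 = 3. Stack: [3]
LOAD_CONST → push 11. Stack: [3, 11]
LOAD_FAST u → push 44. Stack: [3, 11, 44]
BINARY_OP * → 11 * 44 = 484. Stack: [3, 484]
BINARY_OP + → 3 + 484 = 487. Stack: [487]
STORE_FAST t → t=487. Stack: []
LOAD_CONST → push 7. Stack: [7]
LOAD_FAST w → push 30. Stack: [7, 30]
BINARY_OP - → 7 - 30 = -23. Stack: [-23]
STORE_FAST u → u=-23. Stack: []
LOAD_FAST t → push 487. Stack: [487]
RETURN_VALUE → return 487.

30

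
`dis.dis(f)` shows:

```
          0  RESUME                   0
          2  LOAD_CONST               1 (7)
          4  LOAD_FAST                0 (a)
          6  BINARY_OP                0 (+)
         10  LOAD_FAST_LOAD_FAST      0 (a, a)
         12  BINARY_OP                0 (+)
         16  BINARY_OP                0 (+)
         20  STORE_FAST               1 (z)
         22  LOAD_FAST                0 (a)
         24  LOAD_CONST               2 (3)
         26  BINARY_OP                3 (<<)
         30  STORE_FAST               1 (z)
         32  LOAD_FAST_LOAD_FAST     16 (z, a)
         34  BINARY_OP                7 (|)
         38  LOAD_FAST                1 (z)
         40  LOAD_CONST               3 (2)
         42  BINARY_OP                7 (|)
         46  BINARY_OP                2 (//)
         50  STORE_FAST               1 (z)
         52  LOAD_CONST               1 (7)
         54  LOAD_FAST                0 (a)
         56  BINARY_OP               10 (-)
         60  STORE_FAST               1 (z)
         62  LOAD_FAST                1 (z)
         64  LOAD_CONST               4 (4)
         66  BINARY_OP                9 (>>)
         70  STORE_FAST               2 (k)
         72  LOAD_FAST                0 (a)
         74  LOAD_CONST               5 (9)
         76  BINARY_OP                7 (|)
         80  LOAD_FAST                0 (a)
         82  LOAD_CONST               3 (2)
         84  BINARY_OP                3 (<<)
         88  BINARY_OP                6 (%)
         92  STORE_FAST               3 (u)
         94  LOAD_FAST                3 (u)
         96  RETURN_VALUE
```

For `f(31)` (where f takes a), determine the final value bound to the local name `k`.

-2

LOAD_CONST → push 7. Stack: [7]
LOAD_FAST a → push 31. Stack: [7, 31]
BINARY_OP + → 7 + 31 = 38. Stack: [38]
LOAD_FAST_LOAD_FAST a,a → push 31,31. Stack: [38, 31, 31]
BINARY_OP + → 31 + 31 = 62. Stack: [38, 62]
BINARY_OP + → 38 + 62 = 100. Stack: [100]
STORE_FAST z → z=100. Stack: []
LOAD_FAST a → push 31. Stack: [31]
LOAD_CONST → push 3. Stack: [31, 3]
BINARY_OP << → 31 << 3 = 248. Stack: [248]
STORE_FAST z → z=248. Stack: []
LOAD_FAST_LOAD_FAST z,a → push 248,31. Stack: [248, 31]
BINARY_OP | → 248 | 31 = 255. Stack: [255]
LOAD_FAST z → push 248. Stack: [255, 248]
LOAD_CONST → push 2. Stack: [255, 248, 2]
BINARY_OP | → 248 | 2 = 250. Stack: [255, 250]
BINARY_OP // → 255 // 250 = 1. Stack: [1]
STORE_FAST z → z=1. Stack: []
LOAD_CONST → push 7. Stack: [7]
LOAD_FAST a → push 31. Stack: [7, 31]
BINARY_OP - → 7 - 31 = -24. Stack: [-24]
STORE_FAST z → z=-24. Stack: []
LOAD_FAST z → push -24. Stack: [-24]
LOAD_CONST → push 4. Stack: [-24, 4]
BINARY_OP >> → -24 >> 4 = -2. Stack: [-2]
STORE_FAST k → k=-2. Stack: []
LOAD_FAST a → push 31. Stack: [31]
LOAD_CONST → push 9. Stack: [31, 9]
BINARY_OP | → 31 | 9 = 31. Stack: [31]
LOAD_FAST a → push 31. Stack: [31, 31]
LOAD_CONST → push 2. Stack: [31, 31, 2]
BINARY_OP << → 31 << 2 = 124. Stack: [31, 124]
BINARY_OP % → 31 % 124 = 31. Stack: [31]
STORE_FAST u → u=31. Stack: []
LOAD_FAST u → push 31. Stack: [31]
RETURN_VALUE → return 31.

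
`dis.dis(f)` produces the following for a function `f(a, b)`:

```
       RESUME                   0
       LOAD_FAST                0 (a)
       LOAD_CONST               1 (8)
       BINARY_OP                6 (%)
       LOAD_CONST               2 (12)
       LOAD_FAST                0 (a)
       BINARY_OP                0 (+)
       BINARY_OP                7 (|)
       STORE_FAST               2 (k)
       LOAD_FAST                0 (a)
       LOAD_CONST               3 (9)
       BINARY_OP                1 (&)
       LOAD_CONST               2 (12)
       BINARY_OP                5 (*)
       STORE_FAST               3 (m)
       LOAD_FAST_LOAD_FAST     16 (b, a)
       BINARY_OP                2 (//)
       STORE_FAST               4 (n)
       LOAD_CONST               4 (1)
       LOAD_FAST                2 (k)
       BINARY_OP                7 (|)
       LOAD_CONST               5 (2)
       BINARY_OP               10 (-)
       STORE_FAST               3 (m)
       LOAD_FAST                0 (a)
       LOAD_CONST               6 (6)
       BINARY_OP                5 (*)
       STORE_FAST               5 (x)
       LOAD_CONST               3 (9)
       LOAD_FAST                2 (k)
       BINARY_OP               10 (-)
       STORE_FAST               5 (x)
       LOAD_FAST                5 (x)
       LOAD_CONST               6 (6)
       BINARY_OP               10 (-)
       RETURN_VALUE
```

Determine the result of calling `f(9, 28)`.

-18

LOAD_FAST a → push 9. Stack: [9]
LOAD_CONST → push 8. Stack: [9, 8]
BINARY_OP % → 9 % 8 = 1. Stack: [1]
LOAD_CONST → push 12. Stack: [1, 12]
LOAD_FAST a → push 9. Stack: [1, 12, 9]
BINARY_OP + → 12 + 9 = 21. Stack: [1, 21]
BINARY_OP | → 1 | 21 = 21. Stack: [21]
STORE_FAST k → k=21. Stack: []
LOAD_FAST a → push 9. Stack: [9]
LOAD_CONST → push 9. Stack: [9, 9]
BINARY_OP & → 9 & 9 = 9. Stack: [9]
LOAD_CONST → push 12. Stack: [9, 12]
BINARY_OP * → 9 * 12 = 108. Stack: [108]
STORE_FAST m → m=108. Stack: []
LOAD_FAST_LOAD_FAST b,a → push 28,9. Stack: [28, 9]
BINARY_OP // → 28 // 9 = 3. Stack: [3]
STORE_FAST n → n=3. Stack: []
LOAD_CONST → push 1. Stack: [1]
LOAD_FAST k → push 21. Stack: [1, 21]
BINARY_OP | → 1 | 21 = 21. Stack: [21]
LOAD_CONST → push 2. Stack: [21, 2]
BINARY_OP - → 21 - 2 = 19. Stack: [19]
STORE_FAST m → m=19. Stack: []
LOAD_FAST a → push 9. Stack: [9]
LOAD_CONST → push 6. Stack: [9, 6]
BINARY_OP * → 9 * 6 = 54. Stack: [54]
STORE_FAST x → x=54. Stack: []
LOAD_CONST → push 9. Stack: [9]
LOAD_FAST k → push 21. Stack: [9, 21]
BINARY_OP - → 9 - 21 = -12. Stack: [-12]
STORE_FAST x → x=-12. Stack: []
LOAD_FAST x → push -12. Stack: [-12]
LOAD_CONST → push 6. Stack: [-12, 6]
BINARY_OP - → -12 - 6 = -18. Stack: [-18]
RETURN_VALUE → return -18.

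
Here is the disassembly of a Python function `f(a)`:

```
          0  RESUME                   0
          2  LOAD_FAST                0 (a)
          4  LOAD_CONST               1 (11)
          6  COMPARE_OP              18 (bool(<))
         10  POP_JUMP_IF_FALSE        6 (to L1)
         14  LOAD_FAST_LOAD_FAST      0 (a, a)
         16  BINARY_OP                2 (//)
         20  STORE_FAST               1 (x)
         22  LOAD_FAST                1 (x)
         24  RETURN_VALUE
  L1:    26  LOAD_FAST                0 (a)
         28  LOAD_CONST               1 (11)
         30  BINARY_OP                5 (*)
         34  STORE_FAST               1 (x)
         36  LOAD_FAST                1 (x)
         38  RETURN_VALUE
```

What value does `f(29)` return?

319

LOAD_FAST a → push 29. Stack: [29]
LOAD_CONST → push 11. Stack: [29, 11]
COMPARE_OP bool(<) → 29 vs 11 = False. Stack: [False]
POP_JUMP_IF_FALSE → pop False; jump. Stack: []
LOAD_FAST a → push 29. Stack: [29]
LOAD_CONST → push 11. Stack: [29, 11]
BINARY_OP * → 29 * 11 = 319. Stack: [319]
STORE_FAST x → x=319. Stack: []
LOAD_FAST x → push 319. Stack: [319]
RETURN_VALUE → return 319.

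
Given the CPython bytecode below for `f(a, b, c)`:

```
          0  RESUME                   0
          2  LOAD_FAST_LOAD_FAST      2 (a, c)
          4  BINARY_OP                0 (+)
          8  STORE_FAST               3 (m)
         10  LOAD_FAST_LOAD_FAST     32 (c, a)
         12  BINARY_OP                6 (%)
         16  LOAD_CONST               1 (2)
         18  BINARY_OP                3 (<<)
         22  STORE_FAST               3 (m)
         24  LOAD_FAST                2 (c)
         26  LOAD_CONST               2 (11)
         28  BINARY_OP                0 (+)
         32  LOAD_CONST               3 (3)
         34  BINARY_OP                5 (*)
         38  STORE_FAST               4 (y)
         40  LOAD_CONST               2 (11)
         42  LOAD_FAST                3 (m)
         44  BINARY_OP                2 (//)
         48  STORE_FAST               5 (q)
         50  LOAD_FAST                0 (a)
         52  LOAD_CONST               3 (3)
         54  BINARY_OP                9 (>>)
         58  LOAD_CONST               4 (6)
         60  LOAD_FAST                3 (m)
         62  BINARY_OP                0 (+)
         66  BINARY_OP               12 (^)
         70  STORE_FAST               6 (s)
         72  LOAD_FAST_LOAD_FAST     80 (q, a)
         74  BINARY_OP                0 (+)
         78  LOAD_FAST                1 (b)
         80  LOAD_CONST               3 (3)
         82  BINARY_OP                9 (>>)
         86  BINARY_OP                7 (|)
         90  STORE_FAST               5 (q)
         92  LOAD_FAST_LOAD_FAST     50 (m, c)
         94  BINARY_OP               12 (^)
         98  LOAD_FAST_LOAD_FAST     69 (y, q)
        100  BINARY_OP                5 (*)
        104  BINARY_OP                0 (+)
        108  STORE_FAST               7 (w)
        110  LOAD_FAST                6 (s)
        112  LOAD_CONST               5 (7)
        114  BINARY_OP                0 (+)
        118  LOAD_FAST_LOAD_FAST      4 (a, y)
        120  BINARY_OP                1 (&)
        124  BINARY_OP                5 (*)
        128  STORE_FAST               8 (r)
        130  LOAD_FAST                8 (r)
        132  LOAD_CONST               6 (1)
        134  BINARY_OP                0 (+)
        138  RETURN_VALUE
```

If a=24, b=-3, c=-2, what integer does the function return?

LOAD_FAST_LOAD_FAST a,c → push 24,-2. Stack: [24, -2]
BINARY_OP + → 24 + -2 = 22. Stack: [22]
STORE_FAST m → m=22. Stack: []
LOAD_FAST_LOAD_FAST c,a → push -2,24. Stack: [-2, 24]
BINARY_OP % → -2 % 24 = 22. Stack: [22]
LOAD_CONST → push 2. Stack: [22, 2]
BINARY_OP << → 22 << 2 = 88. Stack: [88]
STORE_FAST m → m=88. Stack: []
LOAD_FAST c → push -2. Stack: [-2]
LOAD_CONST → push 11. Stack: [-2, 11]
BINARY_OP + → -2 + 11 = 9. Stack: [9]
LOAD_CONST → push 3. Stack: [9, 3]
BINARY_OP * → 9 * 3 = 27. Stack: [27]
STORE_FAST y → y=27. Stack: []
LOAD_CONST → push 11. Stack: [11]
LOAD_FAST m → push 88. Stack: [11, 88]
BINARY_OP // → 11 // 88 = 0. Stack: [0]
STORE_FAST q → q=0. Stack: []
LOAD_FAST a → push 24. Stack: [24]
LOAD_CONST → push 3. Stack: [24, 3]
BINARY_OP >> → 24 >> 3 = 3. Stack: [3]
LOAD_CONST → push 6. Stack: [3, 6]
LOAD_FAST m → push 88. Stack: [3, 6, 88]
BINARY_OP + → 6 + 88 = 94. Stack: [3, 94]
BINARY_OP ^ → 3 ^ 94 = 93. Stack: [93]
STORE_FAST s → s=93. Stack: []
LOAD_FAST_LOAD_FAST q,a → push 0,24. Stack: [0, 24]
BINARY_OP + → 0 + 24 = 24. Stack: [24]
LOAD_FAST b → push -3. Stack: [24, -3]
LOAD_CONST → push 3. Stack: [24, -3, 3]
BINARY_OP >> → -3 >> 3 = -1. Stack: [24, -1]
BINARY_OP | → 24 | -1 = -1. Stack: [-1]
STORE_FAST q → q=-1. Stack: []
LOAD_FAST_LOAD_FAST m,c → push 88,-2. Stack: [88, -2]
BINARY_OP ^ → 88 ^ -2 = -90. Stack: [-90]
LOAD_FAST_LOAD_FAST y,q → push 27,-1. Stack: [-90, 27, -1]
BINARY_OP * → 27 * -1 = -27. Stack: [-90, -27]
BINARY_OP + → -90 + -27 = -117. Stack: [-117]
STORE_FAST w → w=-117. Stack: []
LOAD_FAST s → push 93. Stack: [93]
LOAD_CONST → push 7. Stack: [93, 7]
BINARY_OP + → 93 + 7 = 100. Stack: [100]
LOAD_FAST_LOAD_FAST a,y → push 24,27. Stack: [100, 24, 27]
BINARY_OP & → 24 & 27 = 24. Stack: [100, 24]
BINARY_OP * → 100 * 24 = 2400. Stack: [2400]
STORE_FAST r → r=2400. Stack: []
LOAD_FAST r → push 2400. Stack: [2400]
LOAD_CONST → push 1. Stack: [2400, 1]
BINARY_OP + → 2400 + 1 = 2401. Stack: [2401]
RETURN_VALUE → return 2401.

2401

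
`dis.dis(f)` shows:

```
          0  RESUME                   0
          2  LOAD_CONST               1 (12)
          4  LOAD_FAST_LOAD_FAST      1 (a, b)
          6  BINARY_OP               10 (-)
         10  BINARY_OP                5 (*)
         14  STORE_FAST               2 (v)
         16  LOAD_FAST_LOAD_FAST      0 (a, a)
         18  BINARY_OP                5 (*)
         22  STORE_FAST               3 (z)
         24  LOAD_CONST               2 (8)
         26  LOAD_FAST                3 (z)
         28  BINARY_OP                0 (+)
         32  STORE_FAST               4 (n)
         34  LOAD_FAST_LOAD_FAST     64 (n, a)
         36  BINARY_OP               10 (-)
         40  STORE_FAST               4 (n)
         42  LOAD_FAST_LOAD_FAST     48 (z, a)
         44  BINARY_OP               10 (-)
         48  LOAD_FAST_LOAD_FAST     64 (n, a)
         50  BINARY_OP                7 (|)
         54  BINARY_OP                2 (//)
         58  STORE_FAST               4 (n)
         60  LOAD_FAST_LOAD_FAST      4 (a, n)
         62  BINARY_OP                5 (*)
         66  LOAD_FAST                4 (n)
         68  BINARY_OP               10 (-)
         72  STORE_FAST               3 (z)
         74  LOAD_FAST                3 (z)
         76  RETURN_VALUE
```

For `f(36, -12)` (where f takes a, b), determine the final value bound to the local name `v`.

LOAD_CONST → push 12. Stack: [12]
LOAD_FAST_LOAD_FAST a,b → push 36,-12. Stack: [12, 36, -12]
BINARY_OP - → 36 - -12 = 48. Stack: [12, 48]
BINARY_OP * → 12 * 48 = 576. Stack: [576]
STORE_FAST v → v=576. Stack: []
LOAD_FAST_LOAD_FAST a,a → push 36,36. Stack: [36, 36]
BINARY_OP * → 36 * 36 = 1296. Stack: [1296]
STORE_FAST z → z=1296. Stack: []
LOAD_CONST → push 8. Stack: [8]
LOAD_FAST z → push 1296. Stack: [8, 1296]
BINARY_OP + → 8 + 1296 = 1304. Stack: [1304]
STORE_FAST n → n=1304. Stack: []
LOAD_FAST_LOAD_FAST n,a → push 1304,36. Stack: [1304, 36]
BINARY_OP - → 1304 - 36 = 1268. Stack: [1268]
STORE_FAST n → n=1268. Stack: []
LOAD_FAST_LOAD_FAST z,a → push 1296,36. Stack: [1296, 36]
BINARY_OP - → 1296 - 36 = 1260. Stack: [1260]
LOAD_FAST_LOAD_FAST n,a → push 1268,36. Stack: [1260, 1268, 36]
BINARY_OP | → 1268 | 36 = 1268. Stack: [1260, 1268]
BINARY_OP // → 1260 // 1268 = 0. Stack: [0]
STORE_FAST n → n=0. Stack: []
LOAD_FAST_LOAD_FAST a,n → push 36,0. Stack: [36, 0]
BINARY_OP * → 36 * 0 = 0. Stack: [0]
LOAD_FAST n → push 0. Stack: [0, 0]
BINARY_OP - → 0 - 0 = 0. Stack: [0]
STORE_FAST z → z=0. Stack: []
LOAD_FAST z → push 0. Stack: [0]
RETURN_VALUE → return 0.

576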